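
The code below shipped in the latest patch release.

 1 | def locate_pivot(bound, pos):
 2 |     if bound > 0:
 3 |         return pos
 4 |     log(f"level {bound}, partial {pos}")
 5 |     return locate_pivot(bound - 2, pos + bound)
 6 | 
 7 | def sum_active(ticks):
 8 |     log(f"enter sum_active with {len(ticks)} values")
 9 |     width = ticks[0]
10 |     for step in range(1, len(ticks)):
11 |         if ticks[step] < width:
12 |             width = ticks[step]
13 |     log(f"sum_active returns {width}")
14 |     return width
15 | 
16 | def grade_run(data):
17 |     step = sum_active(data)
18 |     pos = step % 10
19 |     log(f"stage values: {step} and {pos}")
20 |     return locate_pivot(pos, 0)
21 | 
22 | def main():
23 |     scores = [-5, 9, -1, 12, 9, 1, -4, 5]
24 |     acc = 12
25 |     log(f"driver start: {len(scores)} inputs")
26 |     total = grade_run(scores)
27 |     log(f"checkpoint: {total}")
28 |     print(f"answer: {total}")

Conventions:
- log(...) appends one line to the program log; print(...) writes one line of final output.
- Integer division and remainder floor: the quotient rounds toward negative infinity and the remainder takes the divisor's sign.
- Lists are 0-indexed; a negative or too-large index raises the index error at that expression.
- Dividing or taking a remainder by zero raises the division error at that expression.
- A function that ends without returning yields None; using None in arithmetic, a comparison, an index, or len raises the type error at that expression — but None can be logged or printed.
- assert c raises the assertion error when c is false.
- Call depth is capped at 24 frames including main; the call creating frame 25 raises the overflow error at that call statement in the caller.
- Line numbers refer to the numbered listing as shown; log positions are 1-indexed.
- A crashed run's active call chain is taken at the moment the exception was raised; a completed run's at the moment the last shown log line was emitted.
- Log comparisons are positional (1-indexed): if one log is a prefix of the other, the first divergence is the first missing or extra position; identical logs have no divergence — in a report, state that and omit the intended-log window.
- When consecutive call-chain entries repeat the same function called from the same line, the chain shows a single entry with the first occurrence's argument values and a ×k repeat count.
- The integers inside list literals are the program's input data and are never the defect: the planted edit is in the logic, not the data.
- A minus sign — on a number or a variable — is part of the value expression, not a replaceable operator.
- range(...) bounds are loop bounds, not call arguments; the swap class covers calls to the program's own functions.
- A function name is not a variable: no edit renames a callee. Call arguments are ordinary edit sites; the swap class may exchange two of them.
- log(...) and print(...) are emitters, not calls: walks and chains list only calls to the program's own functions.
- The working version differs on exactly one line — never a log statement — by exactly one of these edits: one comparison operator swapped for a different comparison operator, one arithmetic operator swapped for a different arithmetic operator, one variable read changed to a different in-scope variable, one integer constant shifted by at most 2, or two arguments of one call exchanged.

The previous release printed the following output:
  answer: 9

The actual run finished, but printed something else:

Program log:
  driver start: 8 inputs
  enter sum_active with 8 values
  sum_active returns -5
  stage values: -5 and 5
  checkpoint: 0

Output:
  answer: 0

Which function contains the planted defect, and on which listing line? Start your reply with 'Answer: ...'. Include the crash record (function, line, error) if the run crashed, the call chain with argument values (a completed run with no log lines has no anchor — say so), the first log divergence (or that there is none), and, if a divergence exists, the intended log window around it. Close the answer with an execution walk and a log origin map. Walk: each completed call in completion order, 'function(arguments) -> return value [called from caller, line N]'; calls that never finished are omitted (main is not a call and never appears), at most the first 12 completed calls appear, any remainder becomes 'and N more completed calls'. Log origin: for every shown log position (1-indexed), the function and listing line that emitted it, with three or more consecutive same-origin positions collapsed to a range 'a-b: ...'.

Answer: the defect is in locate_pivot at line 2.
The tell: The log first diverges at position 5: the faulty run prints 'checkpoint: 0' where the working version prints 'level 5, partial 0'.
Call chain: main.
First divergence: position 5 — shown 'checkpoint: 0', intended 'level 5, partial 0'.
Intended log window:
  3: sum_active returns -5
  4: stage values: -5 and 5
  5: level 5, partial 0
  6: level 3, partial 5
Execution walk:
  sum_active([-5, 9, -1, 12, 9, 1, -4, 5]) -> -5  [called from grade_run, line 17]
  locate_pivot(5, 0) -> 0  [called from grade_run, line 20]
  grade_run([-5, 9, -1, 12, 9, 1, -4, 5]) -> 0  [called from main, line 26]
Log origins:
  1: from main, line 25
  2: from sum_active, line 8
  3: from sum_active, line 13
  4: from grade_run, line 19
  5: from main, line 27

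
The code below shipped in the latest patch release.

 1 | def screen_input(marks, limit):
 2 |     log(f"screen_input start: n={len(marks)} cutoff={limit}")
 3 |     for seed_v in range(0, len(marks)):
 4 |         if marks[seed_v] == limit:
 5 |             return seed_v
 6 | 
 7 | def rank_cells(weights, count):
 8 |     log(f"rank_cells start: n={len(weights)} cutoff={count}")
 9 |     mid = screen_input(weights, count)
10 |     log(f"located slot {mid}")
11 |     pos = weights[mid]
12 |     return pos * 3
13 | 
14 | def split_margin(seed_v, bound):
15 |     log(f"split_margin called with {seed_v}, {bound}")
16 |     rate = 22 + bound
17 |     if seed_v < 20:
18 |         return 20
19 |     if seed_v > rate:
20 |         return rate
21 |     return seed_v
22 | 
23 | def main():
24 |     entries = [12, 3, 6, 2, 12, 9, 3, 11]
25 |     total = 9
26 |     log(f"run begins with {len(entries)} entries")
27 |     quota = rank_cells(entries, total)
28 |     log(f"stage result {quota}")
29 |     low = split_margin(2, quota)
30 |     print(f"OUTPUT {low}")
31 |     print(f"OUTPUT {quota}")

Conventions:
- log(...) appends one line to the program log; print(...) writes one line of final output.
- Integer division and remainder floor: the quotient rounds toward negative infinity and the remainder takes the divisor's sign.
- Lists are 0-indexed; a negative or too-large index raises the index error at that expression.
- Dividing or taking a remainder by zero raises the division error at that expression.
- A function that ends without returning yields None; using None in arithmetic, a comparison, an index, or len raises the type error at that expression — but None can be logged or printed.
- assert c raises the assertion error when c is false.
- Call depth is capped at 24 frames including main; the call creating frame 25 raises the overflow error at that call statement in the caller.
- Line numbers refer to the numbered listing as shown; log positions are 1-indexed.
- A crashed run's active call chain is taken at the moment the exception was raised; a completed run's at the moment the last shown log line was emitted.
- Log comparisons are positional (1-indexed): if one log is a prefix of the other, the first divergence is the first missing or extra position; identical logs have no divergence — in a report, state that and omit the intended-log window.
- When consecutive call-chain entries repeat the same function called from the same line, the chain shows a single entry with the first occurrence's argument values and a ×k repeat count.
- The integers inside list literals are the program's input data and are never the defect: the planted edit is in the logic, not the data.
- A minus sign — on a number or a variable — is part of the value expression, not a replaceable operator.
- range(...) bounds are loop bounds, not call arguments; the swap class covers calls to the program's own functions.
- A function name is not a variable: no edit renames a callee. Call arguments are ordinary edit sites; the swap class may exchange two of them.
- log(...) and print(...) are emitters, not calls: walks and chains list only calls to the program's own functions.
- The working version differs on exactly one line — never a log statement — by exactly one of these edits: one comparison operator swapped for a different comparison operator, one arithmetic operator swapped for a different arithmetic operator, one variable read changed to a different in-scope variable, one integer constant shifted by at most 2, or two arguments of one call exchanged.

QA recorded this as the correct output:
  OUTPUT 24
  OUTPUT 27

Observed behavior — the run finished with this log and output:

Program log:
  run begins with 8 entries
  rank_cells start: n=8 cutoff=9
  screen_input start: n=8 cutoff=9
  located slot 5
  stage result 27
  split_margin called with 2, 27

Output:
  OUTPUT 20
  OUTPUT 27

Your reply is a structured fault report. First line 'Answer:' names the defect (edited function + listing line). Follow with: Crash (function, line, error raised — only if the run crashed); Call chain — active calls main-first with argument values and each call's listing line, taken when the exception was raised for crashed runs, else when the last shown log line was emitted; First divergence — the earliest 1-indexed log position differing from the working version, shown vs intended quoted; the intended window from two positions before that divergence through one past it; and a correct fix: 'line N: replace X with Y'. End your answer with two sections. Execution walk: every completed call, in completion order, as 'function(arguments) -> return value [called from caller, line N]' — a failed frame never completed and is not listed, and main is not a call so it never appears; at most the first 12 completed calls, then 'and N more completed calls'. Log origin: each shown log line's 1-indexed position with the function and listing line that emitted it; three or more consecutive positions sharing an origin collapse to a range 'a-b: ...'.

Answer: the defect is in main at line 29.
Key observation: The log first diverges at position 6: the faulty run prints 'split_margin called with 2, 27' where the working version prints 'split_margin called with 27, 2'.
Call chain: main -> split_margin(2, 27) (called at line 29).
First divergence: position 6 — the shown line 'split_margin called with 2, 27' should read 'split_margin called with 27, 2'.
Intended log window:
  4: located slot 5
  5: stage result 27
  6: split_margin called with 27, 2
Execution walk:
  screen_input([12, 3, 6, 2, 12, 9, 3, 11], 9) -> 5  [called from rank_cells, line 9]
  rank_cells([12, 3, 6, 2, 12, 9, 3, 11], 9) -> 27  [called from main, line 27]
  split_margin(2, 27) -> 20  [called from main, line 29]
Log origin:
  1: from main, line 26
  2: from rank_cells, line 8
  3: from screen_input, line 2
  4: from rank_cells, line 10
  5: from main, line 28
  6: from split_margin, line 15
A correct fix: line 29: replace `split_margin(2, quota)` with `split_margin(quota, 2)`.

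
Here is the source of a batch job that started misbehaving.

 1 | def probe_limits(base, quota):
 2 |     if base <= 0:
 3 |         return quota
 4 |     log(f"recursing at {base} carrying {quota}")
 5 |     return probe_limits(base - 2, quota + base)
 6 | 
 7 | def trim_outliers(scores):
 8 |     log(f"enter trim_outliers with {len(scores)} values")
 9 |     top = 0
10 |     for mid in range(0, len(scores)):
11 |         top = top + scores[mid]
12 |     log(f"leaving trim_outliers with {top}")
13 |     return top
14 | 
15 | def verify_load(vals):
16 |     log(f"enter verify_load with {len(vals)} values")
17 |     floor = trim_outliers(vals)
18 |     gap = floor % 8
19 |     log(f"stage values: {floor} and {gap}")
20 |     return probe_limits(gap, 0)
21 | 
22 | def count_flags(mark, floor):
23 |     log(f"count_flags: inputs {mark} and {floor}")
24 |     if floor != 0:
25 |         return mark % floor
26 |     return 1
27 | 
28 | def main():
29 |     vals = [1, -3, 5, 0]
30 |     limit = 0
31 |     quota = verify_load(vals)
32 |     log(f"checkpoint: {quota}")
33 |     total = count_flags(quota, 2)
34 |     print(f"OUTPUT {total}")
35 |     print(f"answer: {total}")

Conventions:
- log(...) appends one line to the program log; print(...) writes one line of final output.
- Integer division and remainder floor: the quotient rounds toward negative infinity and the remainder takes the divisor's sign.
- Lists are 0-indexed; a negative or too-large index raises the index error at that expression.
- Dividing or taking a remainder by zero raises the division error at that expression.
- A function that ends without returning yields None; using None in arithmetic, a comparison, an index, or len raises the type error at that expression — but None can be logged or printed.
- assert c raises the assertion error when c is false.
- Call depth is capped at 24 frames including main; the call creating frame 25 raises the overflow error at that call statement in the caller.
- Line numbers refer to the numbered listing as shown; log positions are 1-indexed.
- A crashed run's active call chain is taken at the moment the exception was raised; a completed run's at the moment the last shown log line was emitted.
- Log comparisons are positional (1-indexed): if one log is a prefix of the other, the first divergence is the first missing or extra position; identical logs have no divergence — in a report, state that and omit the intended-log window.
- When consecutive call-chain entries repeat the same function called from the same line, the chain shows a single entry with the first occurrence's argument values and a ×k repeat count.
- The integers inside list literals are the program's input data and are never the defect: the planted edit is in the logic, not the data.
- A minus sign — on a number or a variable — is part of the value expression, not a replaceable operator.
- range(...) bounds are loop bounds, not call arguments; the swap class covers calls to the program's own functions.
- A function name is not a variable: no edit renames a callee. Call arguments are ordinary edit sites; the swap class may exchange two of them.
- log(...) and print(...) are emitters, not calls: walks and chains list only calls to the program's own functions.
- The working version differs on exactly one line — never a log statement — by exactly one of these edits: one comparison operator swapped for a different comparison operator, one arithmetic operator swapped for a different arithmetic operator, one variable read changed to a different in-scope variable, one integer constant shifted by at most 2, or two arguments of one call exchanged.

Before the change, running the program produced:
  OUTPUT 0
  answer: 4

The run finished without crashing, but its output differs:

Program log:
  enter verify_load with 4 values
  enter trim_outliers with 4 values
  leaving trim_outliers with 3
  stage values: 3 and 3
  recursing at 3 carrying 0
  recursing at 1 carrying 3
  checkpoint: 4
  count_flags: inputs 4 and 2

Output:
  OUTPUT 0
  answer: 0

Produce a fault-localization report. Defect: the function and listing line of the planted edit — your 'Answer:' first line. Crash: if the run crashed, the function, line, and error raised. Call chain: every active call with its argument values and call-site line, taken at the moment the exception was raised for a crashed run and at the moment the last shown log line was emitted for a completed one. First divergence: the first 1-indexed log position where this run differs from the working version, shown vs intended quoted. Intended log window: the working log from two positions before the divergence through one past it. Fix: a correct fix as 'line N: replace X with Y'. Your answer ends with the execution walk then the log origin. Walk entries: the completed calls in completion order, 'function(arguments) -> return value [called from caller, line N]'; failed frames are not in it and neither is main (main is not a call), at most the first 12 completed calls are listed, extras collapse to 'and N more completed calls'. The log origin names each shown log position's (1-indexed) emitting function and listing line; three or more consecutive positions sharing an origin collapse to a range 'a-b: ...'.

Answer: the defect is in main at line 35.
Key observation: The logs agree in full; only the final output differs.
Call chain: main -> count_flags(4, 2) (called at line 33).
First divergence: none; the two logs match at every position.
Execution walk:
  trim_outliers([1, -3, 5, 0]) -> 3  [called from verify_load, line 17]
  probe_limits(-1, 4) -> 4  [called from probe_limits, line 5]
  probe_limits(1, 3) -> 4  [called from probe_limits, line 5]
  probe_limits(3, 0) -> 4  [called from verify_load, line 20]
  verify_load([1, -3, 5, 0]) -> 4  [called from main, line 31]
  count_flags(4, 2) -> 0  [called from main, line 33]
Log origins:
  1: emitted by verify_load (line 16)
  2: emitted by trim_outliers (line 8)
  3: emitted by trim_outliers (line 12)
  4: emitted by verify_load (line 19)
  5: emitted by probe_limits (line 4)
  6: emitted by probe_limits (line 4)
  7: emitted by main (line 32)
  8: emitted by count_flags (line 23)
A correct fix: line 35: replace `total` with `quota`.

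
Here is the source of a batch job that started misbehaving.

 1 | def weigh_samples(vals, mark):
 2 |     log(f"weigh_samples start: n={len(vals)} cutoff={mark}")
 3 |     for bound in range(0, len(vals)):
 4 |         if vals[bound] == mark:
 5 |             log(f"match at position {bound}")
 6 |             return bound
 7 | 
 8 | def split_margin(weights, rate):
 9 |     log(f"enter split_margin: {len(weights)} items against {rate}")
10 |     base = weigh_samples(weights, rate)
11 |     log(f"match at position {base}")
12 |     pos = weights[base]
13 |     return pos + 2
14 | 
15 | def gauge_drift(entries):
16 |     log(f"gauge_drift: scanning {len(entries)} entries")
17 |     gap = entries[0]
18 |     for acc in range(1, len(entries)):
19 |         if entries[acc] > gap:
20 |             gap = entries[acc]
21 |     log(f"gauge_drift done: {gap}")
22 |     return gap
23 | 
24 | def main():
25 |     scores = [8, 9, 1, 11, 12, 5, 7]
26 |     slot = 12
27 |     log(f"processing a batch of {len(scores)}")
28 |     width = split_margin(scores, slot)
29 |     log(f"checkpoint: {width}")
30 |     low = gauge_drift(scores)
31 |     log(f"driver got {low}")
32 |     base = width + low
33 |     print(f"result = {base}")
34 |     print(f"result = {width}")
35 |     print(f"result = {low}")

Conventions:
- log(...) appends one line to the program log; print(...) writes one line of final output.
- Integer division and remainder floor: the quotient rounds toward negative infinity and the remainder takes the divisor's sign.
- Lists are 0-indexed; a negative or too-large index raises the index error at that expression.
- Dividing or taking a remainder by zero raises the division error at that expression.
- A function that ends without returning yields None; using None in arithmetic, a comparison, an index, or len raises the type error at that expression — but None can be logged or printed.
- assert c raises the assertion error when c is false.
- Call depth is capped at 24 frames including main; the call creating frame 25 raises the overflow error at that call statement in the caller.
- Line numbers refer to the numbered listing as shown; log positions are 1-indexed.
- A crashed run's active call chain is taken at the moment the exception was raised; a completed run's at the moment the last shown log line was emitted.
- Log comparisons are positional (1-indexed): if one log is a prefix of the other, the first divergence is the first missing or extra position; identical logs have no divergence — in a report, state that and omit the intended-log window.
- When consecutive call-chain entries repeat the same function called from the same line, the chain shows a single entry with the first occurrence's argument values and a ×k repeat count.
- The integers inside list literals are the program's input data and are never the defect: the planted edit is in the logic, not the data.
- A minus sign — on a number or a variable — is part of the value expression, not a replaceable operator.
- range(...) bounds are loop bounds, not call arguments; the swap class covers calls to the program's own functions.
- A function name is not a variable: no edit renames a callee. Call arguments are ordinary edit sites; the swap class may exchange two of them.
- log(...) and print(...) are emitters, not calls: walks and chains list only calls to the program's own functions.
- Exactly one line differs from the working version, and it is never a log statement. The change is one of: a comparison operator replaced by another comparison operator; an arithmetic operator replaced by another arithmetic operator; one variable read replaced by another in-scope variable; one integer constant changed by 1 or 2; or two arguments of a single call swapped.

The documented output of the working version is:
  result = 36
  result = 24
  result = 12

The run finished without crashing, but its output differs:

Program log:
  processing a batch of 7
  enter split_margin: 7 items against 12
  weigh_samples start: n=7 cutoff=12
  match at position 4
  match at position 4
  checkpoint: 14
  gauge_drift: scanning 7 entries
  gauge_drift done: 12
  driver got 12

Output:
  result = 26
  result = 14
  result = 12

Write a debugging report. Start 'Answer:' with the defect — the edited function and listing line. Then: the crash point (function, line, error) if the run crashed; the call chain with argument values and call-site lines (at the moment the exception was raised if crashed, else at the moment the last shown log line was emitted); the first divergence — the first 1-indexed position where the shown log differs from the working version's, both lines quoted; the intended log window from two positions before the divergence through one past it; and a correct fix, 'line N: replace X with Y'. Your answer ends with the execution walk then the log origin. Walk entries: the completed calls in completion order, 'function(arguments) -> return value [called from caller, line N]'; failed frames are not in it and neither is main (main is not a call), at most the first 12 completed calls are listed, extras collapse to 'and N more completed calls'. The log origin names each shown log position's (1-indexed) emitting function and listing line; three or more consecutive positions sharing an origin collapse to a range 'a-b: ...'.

Answer: the defect is in split_margin at line 13.
The tell: Everything matches until log position 6, which reads 'checkpoint: 14' in place of 'checkpoint: 24'.
Call chain: main.
First divergence: at position 6 the run shows 'checkpoint: 14' where the working version logs 'checkpoint: 24'.
Intended log window:
  4: match at position 4
  5: match at position 4
  6: checkpoint: 24
  7: gauge_drift: scanning 7 entries
Execution walk:
  weigh_samples([8, 9, 1, 11, 12, 5, 7], 12) -> 4  [called from split_margin, line 10]
  split_margin([8, 9, 1, 11, 12, 5, 7], 12) -> 14  [called from main, line 28]
  gauge_drift([8, 9, 1, 11, 12, 5, 7]) -> 12  [called from main, line 30]
Log origins:
  1 — main, line 27
  2 — split_margin, line 9
  3 — weigh_samples, line 2
  4 — weigh_samples, line 5
  5 — split_margin, line 11
  6 — main, line 29
  7 — gauge_drift, line 16
  8 — gauge_drift, line 21
  9 — main, line 31
A correct fix: line 13: replace `+` with `*`.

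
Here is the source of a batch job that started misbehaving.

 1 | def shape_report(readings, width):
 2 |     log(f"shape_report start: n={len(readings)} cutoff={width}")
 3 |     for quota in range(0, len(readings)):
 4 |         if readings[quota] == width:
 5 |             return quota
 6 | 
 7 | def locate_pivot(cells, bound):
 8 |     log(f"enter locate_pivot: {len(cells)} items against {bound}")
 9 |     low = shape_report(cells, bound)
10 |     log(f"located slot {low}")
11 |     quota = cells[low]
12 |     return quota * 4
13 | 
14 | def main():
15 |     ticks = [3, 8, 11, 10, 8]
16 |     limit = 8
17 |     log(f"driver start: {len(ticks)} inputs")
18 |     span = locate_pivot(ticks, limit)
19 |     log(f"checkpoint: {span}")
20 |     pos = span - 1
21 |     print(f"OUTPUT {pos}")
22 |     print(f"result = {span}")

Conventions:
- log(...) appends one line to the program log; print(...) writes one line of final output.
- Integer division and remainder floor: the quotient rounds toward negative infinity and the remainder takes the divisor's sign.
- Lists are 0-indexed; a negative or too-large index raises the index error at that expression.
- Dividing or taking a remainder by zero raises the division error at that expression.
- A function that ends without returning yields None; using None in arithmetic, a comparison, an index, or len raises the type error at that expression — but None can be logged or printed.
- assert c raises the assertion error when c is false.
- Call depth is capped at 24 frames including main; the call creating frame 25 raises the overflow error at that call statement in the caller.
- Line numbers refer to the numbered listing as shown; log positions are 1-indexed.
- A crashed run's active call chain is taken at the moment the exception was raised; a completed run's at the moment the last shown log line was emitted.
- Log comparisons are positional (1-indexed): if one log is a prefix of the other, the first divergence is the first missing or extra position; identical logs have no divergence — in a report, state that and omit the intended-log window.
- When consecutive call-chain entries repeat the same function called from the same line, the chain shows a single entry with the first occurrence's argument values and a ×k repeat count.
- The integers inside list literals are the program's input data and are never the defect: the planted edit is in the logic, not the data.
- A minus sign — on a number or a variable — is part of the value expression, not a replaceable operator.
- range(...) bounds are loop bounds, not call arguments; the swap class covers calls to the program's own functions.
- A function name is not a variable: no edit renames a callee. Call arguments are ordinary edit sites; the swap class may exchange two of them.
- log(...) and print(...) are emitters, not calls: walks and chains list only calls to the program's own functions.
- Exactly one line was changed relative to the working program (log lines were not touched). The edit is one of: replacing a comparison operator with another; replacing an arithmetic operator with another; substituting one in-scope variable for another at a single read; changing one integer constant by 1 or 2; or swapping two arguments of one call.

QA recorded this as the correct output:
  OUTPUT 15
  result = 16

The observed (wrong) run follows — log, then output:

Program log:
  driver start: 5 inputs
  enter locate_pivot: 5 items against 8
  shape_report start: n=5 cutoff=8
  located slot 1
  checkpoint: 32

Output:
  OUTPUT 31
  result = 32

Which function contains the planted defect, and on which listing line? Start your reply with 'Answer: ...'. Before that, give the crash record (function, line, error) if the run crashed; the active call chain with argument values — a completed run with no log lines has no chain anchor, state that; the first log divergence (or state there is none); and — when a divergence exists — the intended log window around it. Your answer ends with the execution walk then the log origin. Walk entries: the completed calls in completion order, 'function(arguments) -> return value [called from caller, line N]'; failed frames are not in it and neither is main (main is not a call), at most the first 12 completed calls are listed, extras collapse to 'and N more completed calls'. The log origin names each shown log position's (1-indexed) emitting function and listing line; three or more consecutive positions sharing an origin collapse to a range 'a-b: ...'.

Answer: the defect is in locate_pivot at line 12.
Key fact: At log position 5 the runs split — shown 'checkpoint: 32', but the working version logs 'checkpoint: 16'.
Call chain: main.
First divergence: at position 5 the run shows 'checkpoint: 32' where the working version logs 'checkpoint: 16'.
Intended log window:
  3: shape_report start: n=5 cutoff=8
  4: located slot 1
  5: checkpoint: 16
Execution walk:
  shape_report([3, 8, 11, 10, 8], 8) -> 1  [called from locate_pivot, line 9]
  locate_pivot([3, 8, 11, 10, 8], 8) -> 32  [called from main, line 18]
Origin of each log line:
  1 — main, line 17
  2 — locate_pivot, line 8
  3 — shape_report, line 2
  4 — locate_pivot, line 10
  5 — main, line 19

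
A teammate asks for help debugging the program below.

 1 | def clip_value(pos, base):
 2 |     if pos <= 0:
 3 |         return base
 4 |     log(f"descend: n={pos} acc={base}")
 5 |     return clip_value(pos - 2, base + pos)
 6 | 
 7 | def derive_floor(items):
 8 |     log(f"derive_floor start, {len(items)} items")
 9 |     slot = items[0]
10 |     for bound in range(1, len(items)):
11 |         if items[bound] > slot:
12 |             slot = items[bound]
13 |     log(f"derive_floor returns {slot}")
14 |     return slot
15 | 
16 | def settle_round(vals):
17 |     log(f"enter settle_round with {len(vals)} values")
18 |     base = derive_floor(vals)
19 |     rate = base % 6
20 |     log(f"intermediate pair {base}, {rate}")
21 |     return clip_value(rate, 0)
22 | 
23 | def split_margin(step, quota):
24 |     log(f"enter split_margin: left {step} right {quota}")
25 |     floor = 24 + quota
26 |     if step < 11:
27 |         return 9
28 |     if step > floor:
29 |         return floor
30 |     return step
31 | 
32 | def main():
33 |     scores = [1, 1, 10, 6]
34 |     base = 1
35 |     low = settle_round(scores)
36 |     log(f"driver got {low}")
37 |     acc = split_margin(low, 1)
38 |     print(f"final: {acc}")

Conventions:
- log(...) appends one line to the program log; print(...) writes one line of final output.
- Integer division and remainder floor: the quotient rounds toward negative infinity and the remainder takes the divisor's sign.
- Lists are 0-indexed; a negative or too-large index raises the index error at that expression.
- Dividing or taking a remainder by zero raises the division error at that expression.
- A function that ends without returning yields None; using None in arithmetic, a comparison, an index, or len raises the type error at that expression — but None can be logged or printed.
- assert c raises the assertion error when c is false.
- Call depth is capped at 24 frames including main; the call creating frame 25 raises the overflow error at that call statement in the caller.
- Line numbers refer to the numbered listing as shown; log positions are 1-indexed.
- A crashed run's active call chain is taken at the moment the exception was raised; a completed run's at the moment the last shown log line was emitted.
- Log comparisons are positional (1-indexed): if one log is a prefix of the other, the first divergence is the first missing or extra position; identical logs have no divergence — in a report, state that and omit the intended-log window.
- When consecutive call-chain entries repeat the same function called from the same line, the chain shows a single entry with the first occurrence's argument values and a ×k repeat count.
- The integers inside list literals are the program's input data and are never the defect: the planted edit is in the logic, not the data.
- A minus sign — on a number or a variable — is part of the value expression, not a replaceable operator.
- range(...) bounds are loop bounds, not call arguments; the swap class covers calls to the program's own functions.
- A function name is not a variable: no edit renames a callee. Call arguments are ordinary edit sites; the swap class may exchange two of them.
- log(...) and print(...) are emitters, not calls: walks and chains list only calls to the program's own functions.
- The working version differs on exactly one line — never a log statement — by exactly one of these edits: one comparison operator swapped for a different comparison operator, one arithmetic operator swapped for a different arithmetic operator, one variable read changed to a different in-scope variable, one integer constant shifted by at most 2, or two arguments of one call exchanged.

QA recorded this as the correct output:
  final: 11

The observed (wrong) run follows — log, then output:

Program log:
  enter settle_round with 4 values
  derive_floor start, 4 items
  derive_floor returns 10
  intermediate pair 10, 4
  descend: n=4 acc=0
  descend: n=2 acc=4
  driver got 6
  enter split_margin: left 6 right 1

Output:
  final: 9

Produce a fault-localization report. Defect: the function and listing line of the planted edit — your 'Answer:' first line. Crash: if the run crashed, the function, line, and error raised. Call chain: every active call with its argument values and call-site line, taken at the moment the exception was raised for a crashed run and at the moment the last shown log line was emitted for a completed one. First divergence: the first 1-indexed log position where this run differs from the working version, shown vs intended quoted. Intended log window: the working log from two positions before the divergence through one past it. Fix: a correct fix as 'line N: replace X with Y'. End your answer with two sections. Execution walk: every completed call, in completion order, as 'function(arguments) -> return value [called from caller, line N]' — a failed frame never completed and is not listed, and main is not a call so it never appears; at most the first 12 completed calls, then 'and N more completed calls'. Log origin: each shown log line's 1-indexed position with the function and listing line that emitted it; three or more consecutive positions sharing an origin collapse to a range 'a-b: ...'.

Answer: the defect is in split_margin at line 27.
The tell: Log streams are identical — the defect surfaces only in the printed output.
Call chain: main -> split_margin(6, 1) (called at line 37).
First divergence: none (the log streams are identical).
Execution walk:
  derive_floor([1, 1, 10, 6]) -> 10  [called from settle_round, line 18]
  clip_value(0, 6) -> 6  [called from clip_value, line 5]
  clip_value(2, 4) -> 6  [called from clip_value, line 5]
  clip_value(4, 0) -> 6  [called from settle_round, line 21]
  settle_round([1, 1, 10, 6]) -> 6  [called from main, line 35]
  split_margin(6, 1) -> 9  [called from main, line 37]
Origin of each log line:
  1 — settle_round, line 17
  2 — derive_floor, line 8
  3 — derive_floor, line 13
  4 — settle_round, line 20
  5 — clip_value, line 4
  6 — clip_value, line 4
  7 — main, line 36
  8 — split_margin, line 24
A correct fix: line 27: replace `9` with `11`.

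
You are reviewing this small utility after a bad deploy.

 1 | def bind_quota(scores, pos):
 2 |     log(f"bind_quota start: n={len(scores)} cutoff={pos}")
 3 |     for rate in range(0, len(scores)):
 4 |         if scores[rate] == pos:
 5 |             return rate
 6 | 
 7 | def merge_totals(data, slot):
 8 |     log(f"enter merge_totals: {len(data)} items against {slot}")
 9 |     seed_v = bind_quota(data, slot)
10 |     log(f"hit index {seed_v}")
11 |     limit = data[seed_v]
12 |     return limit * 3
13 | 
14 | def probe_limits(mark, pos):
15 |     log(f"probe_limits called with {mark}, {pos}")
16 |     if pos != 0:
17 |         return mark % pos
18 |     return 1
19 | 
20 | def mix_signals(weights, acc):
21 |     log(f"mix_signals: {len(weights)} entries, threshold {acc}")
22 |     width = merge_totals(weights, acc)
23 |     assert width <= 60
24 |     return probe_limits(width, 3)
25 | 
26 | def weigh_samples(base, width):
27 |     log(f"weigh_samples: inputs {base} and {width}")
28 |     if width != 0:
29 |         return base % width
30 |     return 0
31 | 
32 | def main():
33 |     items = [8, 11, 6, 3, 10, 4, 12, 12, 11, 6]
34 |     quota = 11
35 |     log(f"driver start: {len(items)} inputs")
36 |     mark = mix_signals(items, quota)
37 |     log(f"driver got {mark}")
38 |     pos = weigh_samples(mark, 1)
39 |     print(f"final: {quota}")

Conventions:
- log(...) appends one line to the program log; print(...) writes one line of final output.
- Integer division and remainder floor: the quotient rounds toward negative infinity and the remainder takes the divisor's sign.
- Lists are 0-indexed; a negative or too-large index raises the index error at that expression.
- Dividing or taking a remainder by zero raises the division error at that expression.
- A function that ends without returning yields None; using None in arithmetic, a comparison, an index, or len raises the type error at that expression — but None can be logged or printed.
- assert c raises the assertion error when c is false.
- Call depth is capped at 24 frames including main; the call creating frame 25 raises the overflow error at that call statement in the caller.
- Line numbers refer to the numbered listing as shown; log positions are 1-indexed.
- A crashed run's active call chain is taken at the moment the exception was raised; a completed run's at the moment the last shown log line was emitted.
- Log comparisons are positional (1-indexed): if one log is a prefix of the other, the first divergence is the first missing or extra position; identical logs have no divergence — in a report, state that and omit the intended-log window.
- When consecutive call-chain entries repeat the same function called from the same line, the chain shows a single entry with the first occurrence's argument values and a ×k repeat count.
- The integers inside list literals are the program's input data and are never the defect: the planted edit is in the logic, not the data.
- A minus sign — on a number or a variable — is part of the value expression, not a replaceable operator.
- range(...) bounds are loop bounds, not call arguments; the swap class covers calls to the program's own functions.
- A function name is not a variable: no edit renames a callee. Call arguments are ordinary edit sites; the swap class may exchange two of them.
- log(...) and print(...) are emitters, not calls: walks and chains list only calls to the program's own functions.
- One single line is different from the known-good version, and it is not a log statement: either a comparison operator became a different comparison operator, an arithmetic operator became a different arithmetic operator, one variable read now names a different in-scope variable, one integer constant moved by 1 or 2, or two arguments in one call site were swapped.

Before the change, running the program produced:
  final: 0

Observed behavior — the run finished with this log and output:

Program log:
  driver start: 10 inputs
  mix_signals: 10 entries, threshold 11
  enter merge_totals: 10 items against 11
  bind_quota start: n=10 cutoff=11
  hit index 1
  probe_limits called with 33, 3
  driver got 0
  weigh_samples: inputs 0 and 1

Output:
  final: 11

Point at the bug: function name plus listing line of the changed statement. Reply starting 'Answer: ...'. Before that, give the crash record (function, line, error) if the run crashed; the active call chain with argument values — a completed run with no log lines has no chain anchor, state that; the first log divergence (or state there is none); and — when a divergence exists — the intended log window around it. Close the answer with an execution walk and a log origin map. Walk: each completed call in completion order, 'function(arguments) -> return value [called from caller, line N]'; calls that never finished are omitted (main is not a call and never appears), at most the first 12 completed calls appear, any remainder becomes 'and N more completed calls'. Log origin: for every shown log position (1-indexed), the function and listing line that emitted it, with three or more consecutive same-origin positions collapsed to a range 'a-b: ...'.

Answer: the defect is in main at line 39.
Key observation: Nothing in the log betrays the bug — only the output does.
Call chain: main -> weigh_samples(0, 1) (called at line 38).
First divergence: none — the logs agree in full.
Execution walk:
  bind_quota([8, 11, 6, 3, 10, 4, 12, 12, 11, 6], 11) -> 1  [called from merge_totals, line 9]
  merge_totals([8, 11, 6, 3, 10, 4, 12, 12, 11, 6], 11) -> 33  [called from mix_signals, line 22]
  probe_limits(33, 3) -> 0  [called from mix_signals, line 24]
  mix_signals([8, 11, 6, 3, 10, 4, 12, 12, 11, 6], 11) -> 0  [called from main, line 36]
  weigh_samples(0, 1) -> 0  [called from main, line 38]
Log line origins:
  1: emitted by main (line 35)
  2: emitted by mix_signals (line 21)
  3: emitted by merge_totals (line 8)
  4: emitted by bind_quota (line 2)
  5: emitted by merge_totals (line 10)
  6: emitted by probe_limits (line 15)
  7: emitted by main (line 37)
  8: emitted by weigh_samples (line 27)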